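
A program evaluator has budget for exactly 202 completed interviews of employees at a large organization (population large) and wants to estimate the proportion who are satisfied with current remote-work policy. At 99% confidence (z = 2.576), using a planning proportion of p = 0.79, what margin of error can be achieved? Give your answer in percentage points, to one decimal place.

SE(p̂) = √[p(1−p)/n] = √[0.1659/202] = 0.02866.
E = z × SE = 2.576 × 0.02866 = 0.07382, or 7.4 percentage points.

7.4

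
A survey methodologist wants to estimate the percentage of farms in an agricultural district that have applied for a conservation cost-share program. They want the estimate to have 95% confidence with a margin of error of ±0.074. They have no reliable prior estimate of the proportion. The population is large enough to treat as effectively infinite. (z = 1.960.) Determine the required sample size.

176

With no prior estimate, use p = 0.5, giving p(1−p) = 0.25.
n = z²·p(1−p)/E² = 1.960² × 0.2500 / 0.074² = 3.8416 × 0.2500 / 0.005476 ≈ 175.38.
Rounding up gives n = 176.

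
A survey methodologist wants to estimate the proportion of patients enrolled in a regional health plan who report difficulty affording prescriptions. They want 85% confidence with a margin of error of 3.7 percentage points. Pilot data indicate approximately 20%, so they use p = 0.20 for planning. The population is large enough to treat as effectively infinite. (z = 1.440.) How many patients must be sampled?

With p = 0.20, p(1−p) = 0.1600.
n = z²·p(1−p)/E² = 1.440² × 0.1600 / 0.037² = 2.0736 × 0.1600 / 0.001369 ≈ 242.35.
Rounding up gives n = 243.

243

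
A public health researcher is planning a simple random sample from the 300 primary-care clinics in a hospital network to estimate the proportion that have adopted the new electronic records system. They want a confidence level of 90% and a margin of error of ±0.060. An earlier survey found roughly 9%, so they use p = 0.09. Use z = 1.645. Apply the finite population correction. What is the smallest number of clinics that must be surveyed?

52

Unadjusted: n₀ = 1.645² × 0.09 × 0.91 / 0.060² ≈ 61.56, so n₀ = 62.
Finite population correction with N = 300: n = n₀ / (1 + (n₀−1)/N) = 62 / (1 + 61/300) = 62 / 1.2033 ≈ 51.52.
Rounding up, n = 52.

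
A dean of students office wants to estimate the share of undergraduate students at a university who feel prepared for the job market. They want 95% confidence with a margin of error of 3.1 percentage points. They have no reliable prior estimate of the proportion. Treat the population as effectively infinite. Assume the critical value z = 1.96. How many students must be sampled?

1000

With no prior estimate, use p = 0.5, giving p(1−p) = 0.25.
n = z²·p(1−p)/E² = 1.96² × 0.2500 / 0.031² = 3.8416 × 0.2500 / 0.000961 ≈ 999.38.
Rounding up gives n = 1000.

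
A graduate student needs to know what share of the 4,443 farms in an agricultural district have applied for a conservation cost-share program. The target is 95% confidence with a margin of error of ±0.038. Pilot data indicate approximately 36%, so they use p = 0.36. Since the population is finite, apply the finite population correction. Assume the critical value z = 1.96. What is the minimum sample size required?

539

Unadjusted: n₀ = 1.96² × 0.36 × 0.64 / 0.038² ≈ 612.95, so n₀ = 613.
Finite population correction with N = 4,443: n = n₀ / (1 + (n₀−1)/N) = 613 / (1 + 612/4443) = 613 / 1.1377 ≈ 538.79.
Rounding up, n = 539.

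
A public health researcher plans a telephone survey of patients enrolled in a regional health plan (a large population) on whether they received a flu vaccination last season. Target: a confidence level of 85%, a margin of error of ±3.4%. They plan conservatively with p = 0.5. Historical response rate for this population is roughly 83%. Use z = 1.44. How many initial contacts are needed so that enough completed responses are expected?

Completed interviews needed: n₀ = 1.44² × 0.2500 / 0.034² ≈ 448.44 → 449.
At an 83% response rate, contacts needed = 449 / 0.83 ≈ 540.96 → 541.

541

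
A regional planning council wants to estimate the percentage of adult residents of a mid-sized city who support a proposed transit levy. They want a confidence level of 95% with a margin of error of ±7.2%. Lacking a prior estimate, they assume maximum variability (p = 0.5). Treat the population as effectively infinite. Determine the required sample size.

For 95% confidence, z = 1.960.
With p = 0.5, p(1−p) = 0.25.
n = z²·p(1−p)/E² = 1.960² × 0.2500 / 0.072² = 3.8416 × 0.2500 / 0.005184 ≈ 185.26.
Rounding up gives n = 186.

186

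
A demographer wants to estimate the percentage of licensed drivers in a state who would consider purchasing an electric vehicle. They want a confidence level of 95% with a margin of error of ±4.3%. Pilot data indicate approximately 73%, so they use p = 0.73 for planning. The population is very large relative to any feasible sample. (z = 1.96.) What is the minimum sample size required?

410

With p = 0.73, p(1−p) = 0.1971.
n = z²·p(1−p)/E² = 1.96² × 0.1971 / 0.043² = 3.8416 × 0.1971 / 0.001849 ≈ 409.51.
Rounding up gives n = 410.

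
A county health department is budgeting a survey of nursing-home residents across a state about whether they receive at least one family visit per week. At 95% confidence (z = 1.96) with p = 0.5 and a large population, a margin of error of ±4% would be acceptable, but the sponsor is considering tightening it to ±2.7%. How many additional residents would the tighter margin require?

717

At ±4%: n = 1.96² × 0.2500 / 0.040² ≈ 600.25 → 601.
At ±2.7%: n = 1.96² × 0.2500 / 0.027² ≈ 1317.42 → 1318.
Additional respondents: 1318 − 601 = 717.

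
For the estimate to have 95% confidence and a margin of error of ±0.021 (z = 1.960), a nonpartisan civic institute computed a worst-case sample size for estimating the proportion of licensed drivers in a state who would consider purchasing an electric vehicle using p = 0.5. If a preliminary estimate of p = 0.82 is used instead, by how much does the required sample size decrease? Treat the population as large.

892

Conservative (p = 0.5): n = 1.960² × 0.25 / 0.021² ≈ 2177.78 → 2178.
Using p = 0.82: p(1−p) = 0.1476, so n = 1.960² × 0.1476 / 0.021² ≈ 1285.76 → 1286.
Reduction: 2178 − 1286 = 892.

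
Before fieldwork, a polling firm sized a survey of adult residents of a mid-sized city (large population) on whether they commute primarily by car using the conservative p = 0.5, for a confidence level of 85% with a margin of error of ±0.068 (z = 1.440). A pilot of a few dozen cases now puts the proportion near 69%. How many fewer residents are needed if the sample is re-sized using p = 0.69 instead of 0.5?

17

Conservative (p = 0.5): n = 1.440² × 0.25 / 0.068² ≈ 112.11 → 113.
Using p = 0.69: p(1−p) = 0.2139, so n = 1.440² × 0.2139 / 0.068² ≈ 95.92 → 96.
Reduction: 113 − 96 = 17.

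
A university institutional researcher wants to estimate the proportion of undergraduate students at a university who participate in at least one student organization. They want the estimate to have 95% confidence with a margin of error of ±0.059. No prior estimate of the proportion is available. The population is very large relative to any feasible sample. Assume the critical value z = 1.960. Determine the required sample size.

With no prior estimate, use p = 0.5, giving p(1−p) = 0.25.
n = z²·p(1−p)/E² = 1.960² × 0.2500 / 0.059² = 3.8416 × 0.2500 / 0.003481 ≈ 275.90.
Rounding up gives n = 276.

276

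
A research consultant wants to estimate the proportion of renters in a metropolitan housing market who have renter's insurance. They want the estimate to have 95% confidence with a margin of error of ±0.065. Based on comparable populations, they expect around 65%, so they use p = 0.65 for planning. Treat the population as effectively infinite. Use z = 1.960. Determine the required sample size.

207

With p = 0.65, p(1−p) = 0.2275.
n = z²·p(1−p)/E² = 1.960² × 0.2275 / 0.065² = 3.8416 × 0.2275 / 0.004225 ≈ 206.86.
Rounding up gives n = 207.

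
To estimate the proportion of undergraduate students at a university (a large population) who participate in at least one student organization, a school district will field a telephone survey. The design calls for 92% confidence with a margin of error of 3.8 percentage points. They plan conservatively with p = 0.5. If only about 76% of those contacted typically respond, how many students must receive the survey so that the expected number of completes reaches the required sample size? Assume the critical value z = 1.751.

699

Completed interviews needed: n₀ = 1.751² × 0.2500 / 0.038² ≈ 530.82 → 531.
At a 76% response rate, contacts needed = 531 / 0.76 ≈ 698.68 → 699.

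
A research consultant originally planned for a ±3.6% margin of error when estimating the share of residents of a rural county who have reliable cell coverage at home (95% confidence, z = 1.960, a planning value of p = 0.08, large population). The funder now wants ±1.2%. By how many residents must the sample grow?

At ±3.6%: n = 1.960² × 0.0736 / 0.036² ≈ 218.16 → 219.
At ±1.2%: n = 1.960² × 0.0736 / 0.012² ≈ 1963.48 → 1964.
Additional respondents: 1964 − 219 = 1745.

1745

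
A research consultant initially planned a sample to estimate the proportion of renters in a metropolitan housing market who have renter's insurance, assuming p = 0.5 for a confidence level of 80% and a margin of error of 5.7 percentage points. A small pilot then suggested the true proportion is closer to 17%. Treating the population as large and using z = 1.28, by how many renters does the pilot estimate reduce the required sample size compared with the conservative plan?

Conservative (p = 0.5): n = 1.28² × 0.25 / 0.057² ≈ 126.07 → 127.
Using p = 0.17: p(1−p) = 0.1411, so n = 1.28² × 0.1411 / 0.057² ≈ 71.15 → 72.
Reduction: 127 − 72 = 55.

55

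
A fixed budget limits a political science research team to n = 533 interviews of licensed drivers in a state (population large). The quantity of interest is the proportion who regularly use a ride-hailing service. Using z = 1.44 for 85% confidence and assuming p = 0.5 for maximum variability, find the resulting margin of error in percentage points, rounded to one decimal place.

SE(p̂) = √[p(1−p)/n] = √[0.2500/533] = 0.02166.
E = z × SE = 1.44 × 0.02166 = 0.03119, or 3.1 percentage points.

3.1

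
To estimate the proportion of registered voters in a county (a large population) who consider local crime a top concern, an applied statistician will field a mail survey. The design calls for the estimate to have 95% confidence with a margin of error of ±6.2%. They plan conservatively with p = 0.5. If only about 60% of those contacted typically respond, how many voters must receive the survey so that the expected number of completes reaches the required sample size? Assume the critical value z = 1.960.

417

Completed interviews needed: n₀ = 1.960² × 0.2500 / 0.062² ≈ 249.84 → 250.
At a 60% response rate, contacts needed = 250 / 0.60 ≈ 416.67 → 417.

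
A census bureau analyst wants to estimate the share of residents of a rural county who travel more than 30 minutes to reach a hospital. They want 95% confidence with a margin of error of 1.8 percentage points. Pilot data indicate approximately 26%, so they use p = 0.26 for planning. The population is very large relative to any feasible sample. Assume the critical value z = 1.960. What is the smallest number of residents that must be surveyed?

With p = 0.26, p(1−p) = 0.1924.
n = z²·p(1−p)/E² = 1.960² × 0.1924 / 0.018² = 3.8416 × 0.1924 / 0.000324 ≈ 2281.25.
Rounding up gives n = 2282.

2282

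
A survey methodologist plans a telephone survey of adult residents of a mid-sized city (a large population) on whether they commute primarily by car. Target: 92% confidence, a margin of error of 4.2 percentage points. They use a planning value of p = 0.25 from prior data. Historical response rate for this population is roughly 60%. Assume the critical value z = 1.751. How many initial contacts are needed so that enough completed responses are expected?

Completed interviews needed: n₀ = 1.751² × 0.1875 / 0.042² ≈ 325.89 → 326.
At a 60% response rate, contacts needed = 326 / 0.60 ≈ 543.33 → 544.

544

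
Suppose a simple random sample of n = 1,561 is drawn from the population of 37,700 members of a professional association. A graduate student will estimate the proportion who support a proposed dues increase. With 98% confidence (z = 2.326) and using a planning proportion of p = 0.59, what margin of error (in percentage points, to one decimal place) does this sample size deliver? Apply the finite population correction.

2.8

Finite-population factor: (N−n)/(N−1) = (37700−1561)/(37700−1) = 0.9586.
SE(p̂) = √[p(1−p)/n · (N−n)/(N−1)] = √[0.2419/1561 × 0.9586] = 0.01219.
E = z × SE = 2.326 × 0.01219 = 0.02835 ≈ 2.8 percentage points.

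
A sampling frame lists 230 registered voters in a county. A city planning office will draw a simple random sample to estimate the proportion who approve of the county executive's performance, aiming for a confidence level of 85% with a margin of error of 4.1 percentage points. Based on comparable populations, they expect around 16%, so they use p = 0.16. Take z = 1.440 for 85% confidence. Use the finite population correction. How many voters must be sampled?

97

Unadjusted: n₀ = 1.440² × 0.16 × 0.84 / 0.041² ≈ 165.79, so n₀ = 166.
Finite population correction with N = 230: n = n₀ / (1 + (n₀−1)/N) = 166 / (1 + 165/230) = 166 / 1.7174 ≈ 96.66.
Rounding up, n = 97.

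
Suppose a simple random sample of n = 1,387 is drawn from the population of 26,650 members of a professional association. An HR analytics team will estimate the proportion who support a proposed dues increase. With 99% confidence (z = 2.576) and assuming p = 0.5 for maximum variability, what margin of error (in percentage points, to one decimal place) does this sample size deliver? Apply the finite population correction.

3.4

Finite-population factor: (N−n)/(N−1) = (26650−1387)/(26650−1) = 0.9480.
SE(p̂) = √[p(1−p)/n · (N−n)/(N−1)] = √[0.2500/1387 × 0.9480] = 0.01307.
E = z × SE = 2.576 × 0.01307 = 0.03367 ≈ 3.4 percentage points.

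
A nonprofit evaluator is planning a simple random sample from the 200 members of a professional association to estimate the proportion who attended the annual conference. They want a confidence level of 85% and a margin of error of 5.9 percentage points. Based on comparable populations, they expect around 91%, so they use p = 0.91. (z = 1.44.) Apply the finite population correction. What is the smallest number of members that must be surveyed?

Unadjusted: n₀ = 1.44² × 0.91 × 0.09 / 0.059² ≈ 48.79, so n₀ = 49.
Finite population correction with N = 200: n = n₀ / (1 + (n₀−1)/N) = 49 / (1 + 48/200) = 49 / 1.2400 ≈ 39.52.
Rounding up, n = 40.

40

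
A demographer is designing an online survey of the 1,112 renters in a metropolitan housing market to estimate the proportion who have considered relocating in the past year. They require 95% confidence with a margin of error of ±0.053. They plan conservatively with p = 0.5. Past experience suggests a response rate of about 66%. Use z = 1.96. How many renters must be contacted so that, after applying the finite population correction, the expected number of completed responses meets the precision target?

397

Completed interviews needed (unadjusted): n₀ = 1.96² × 0.2500 / 0.053² ≈ 341.90 → 342.
FPC for N = 1,112: n = 342 / (1 + 341/1112) = 342 / 1.3067 ≈ 261.74 → 262.
At a 66% response rate, contacts needed = 262 / 0.66 ≈ 396.97 → 397.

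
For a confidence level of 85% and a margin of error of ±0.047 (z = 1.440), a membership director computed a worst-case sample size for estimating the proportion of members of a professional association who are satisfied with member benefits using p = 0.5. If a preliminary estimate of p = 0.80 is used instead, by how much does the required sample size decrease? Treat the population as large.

Conservative (p = 0.5): n = 1.440² × 0.25 / 0.047² ≈ 234.68 → 235.
Using p = 0.80: p(1−p) = 0.1600, so n = 1.440² × 0.1600 / 0.047² ≈ 150.19 → 151.
Reduction: 235 − 151 = 84.

84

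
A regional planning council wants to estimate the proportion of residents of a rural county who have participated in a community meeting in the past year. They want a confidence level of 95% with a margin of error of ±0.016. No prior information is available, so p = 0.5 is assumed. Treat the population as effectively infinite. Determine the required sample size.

3752

For 95% confidence, z = 1.960.
With p = 0.5, p(1−p) = 0.25.
n = z²·p(1−p)/E² = 1.960² × 0.2500 / 0.016² = 3.8416 × 0.2500 / 0.000256 ≈ 3751.56.
Rounding up gives n = 3752.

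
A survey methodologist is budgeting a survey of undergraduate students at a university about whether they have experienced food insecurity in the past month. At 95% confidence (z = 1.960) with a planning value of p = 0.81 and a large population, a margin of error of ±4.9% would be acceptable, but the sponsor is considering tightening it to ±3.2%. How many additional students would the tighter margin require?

At ±4.9%: n = 1.960² × 0.1539 / 0.049² ≈ 246.24 → 247.
At ±3.2%: n = 1.960² × 0.1539 / 0.032² ≈ 577.37 → 578.
Additional respondents: 578 − 247 = 331.

331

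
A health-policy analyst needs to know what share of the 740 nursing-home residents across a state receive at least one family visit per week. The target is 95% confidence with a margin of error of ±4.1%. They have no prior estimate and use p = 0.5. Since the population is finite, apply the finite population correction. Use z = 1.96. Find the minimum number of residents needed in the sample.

Unadjusted: n₀ = 1.96² × 0.50 × 0.50 / 0.041² ≈ 571.33, so n₀ = 572.
Finite population correction with N = 740: n = n₀ / (1 + (n₀−1)/N) = 572 / (1 + 571/740) = 572 / 1.7716 ≈ 322.87.
Rounding up, n = 323.

323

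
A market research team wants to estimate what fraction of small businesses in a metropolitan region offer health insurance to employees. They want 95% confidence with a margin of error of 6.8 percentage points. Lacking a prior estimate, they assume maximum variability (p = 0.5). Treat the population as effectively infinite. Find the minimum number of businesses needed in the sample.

208

For 95% confidence, z = 1.960.
With p = 0.5, p(1−p) = 0.25.
n = z²·p(1−p)/E² = 1.960² × 0.2500 / 0.068² = 3.8416 × 0.2500 / 0.004624 ≈ 207.70.
Rounding up gives n = 208.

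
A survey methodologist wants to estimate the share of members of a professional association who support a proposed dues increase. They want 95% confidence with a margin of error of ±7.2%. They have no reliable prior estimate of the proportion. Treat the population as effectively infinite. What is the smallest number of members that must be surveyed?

For 95% confidence, z = 1.960.
With no prior estimate, use p = 0.5, giving p(1−p) = 0.25.
n = z²·p(1−p)/E² = 1.960² × 0.2500 / 0.072² = 3.8416 × 0.2500 / 0.005184 ≈ 185.26.
Rounding up gives n = 186.

186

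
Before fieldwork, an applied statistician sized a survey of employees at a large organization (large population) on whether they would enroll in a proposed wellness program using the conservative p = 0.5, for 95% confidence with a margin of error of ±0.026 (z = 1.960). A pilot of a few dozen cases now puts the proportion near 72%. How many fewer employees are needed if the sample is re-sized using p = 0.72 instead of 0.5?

275

Conservative (p = 0.5): n = 1.960² × 0.25 / 0.026² ≈ 1420.71 → 1421.
Using p = 0.72: p(1−p) = 0.2016, so n = 1.960² × 0.2016 / 0.026² ≈ 1145.66 → 1146.
Reduction: 1421 − 1146 = 275.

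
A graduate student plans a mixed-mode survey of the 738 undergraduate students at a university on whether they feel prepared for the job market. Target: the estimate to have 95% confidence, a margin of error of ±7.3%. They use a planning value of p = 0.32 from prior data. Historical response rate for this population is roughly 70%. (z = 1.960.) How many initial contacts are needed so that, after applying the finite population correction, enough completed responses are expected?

186

Completed interviews needed (unadjusted): n₀ = 1.960² × 0.2176 / 0.073² ≈ 156.86 → 157.
FPC for N = 738: n = 157 / (1 + 156/738) = 157 / 1.2114 ≈ 129.60 → 130.
At a 70% response rate, contacts needed = 130 / 0.70 ≈ 185.71 → 186.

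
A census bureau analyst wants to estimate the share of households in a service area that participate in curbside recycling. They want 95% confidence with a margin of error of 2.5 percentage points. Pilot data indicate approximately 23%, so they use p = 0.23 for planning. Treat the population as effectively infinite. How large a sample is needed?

1089

For 95% confidence, z = 1.960.
With p = 0.23, p(1−p) = 0.1771.
n = z²·p(1−p)/E² = 1.960² × 0.1771 / 0.025² = 3.8416 × 0.1771 / 0.000625 ≈ 1088.56.
Rounding up gives n = 1089.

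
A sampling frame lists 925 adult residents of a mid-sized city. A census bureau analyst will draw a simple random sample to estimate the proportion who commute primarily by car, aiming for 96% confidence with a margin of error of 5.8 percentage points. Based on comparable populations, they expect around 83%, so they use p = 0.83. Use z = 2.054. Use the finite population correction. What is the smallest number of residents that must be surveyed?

149

Unadjusted: n₀ = 2.054² × 0.83 × 0.17 / 0.058² ≈ 176.96, so n₀ = 177.
Finite population correction with N = 925: n = n₀ / (1 + (n₀−1)/N) = 177 / (1 + 176/925) = 177 / 1.1903 ≈ 148.71.
Rounding up, n = 149.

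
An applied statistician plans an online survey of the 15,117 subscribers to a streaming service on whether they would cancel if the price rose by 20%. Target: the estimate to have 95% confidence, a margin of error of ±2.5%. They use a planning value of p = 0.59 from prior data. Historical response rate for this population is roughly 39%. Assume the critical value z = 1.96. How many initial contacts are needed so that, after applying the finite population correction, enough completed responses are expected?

Completed interviews needed (unadjusted): n₀ = 1.96² × 0.2419 / 0.025² ≈ 1486.85 → 1487.
FPC for N = 15,117: n = 1487 / (1 + 1486/15117) = 1487 / 1.0983 ≈ 1353.91 → 1354.
At a 39% response rate, contacts needed = 1354 / 0.39 ≈ 3471.79 → 3472.

3472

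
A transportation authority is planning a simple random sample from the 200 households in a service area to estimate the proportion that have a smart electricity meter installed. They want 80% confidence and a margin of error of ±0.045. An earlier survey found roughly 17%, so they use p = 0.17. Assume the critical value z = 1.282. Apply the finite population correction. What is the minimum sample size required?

74

Unadjusted: n₀ = 1.282² × 0.17 × 0.83 / 0.045² ≈ 114.52, so n₀ = 115.
Finite population correction with N = 200: n = n₀ / (1 + (n₀−1)/N) = 115 / (1 + 114/200) = 115 / 1.5700 ≈ 73.25.
Rounding up, n = 74.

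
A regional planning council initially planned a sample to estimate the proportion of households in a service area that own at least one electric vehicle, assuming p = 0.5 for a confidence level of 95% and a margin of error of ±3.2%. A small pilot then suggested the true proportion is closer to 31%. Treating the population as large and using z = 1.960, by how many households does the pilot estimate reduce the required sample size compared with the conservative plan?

Conservative (p = 0.5): n = 1.960² × 0.25 / 0.032² ≈ 937.89 → 938.
Using p = 0.31: p(1−p) = 0.2139, so n = 1.960² × 0.2139 / 0.032² ≈ 802.46 → 803.
Reduction: 938 − 803 = 135.

135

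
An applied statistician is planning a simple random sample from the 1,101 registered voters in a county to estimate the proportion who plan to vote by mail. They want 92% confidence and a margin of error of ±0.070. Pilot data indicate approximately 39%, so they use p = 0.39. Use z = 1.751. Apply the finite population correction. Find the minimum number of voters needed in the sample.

132

Unadjusted: n₀ = 1.751² × 0.39 × 0.61 / 0.070² ≈ 148.86, so n₀ = 149.
Finite population correction with N = 1,101: n = n₀ / (1 + (n₀−1)/N) = 149 / (1 + 148/1101) = 149 / 1.1344 ≈ 131.34.
Rounding up, n = 132.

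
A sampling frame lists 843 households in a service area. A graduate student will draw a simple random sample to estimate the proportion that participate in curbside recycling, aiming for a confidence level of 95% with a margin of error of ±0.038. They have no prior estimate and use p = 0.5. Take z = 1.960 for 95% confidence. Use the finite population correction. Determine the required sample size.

Unadjusted: n₀ = 1.960² × 0.50 × 0.50 / 0.038² ≈ 665.10, so n₀ = 666.
Finite population correction with N = 843: n = n₀ / (1 + (n₀−1)/N) = 666 / (1 + 665/843) = 666 / 1.7888 ≈ 372.31.
Rounding up, n = 373.

373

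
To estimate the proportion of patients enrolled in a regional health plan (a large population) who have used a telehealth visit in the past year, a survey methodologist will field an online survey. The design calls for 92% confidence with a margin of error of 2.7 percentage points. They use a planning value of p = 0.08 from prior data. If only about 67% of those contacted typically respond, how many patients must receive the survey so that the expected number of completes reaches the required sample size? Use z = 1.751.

Completed interviews needed: n₀ = 1.751² × 0.0736 / 0.027² ≈ 309.54 → 310.
At a 67% response rate, contacts needed = 310 / 0.67 ≈ 462.69 → 463.

463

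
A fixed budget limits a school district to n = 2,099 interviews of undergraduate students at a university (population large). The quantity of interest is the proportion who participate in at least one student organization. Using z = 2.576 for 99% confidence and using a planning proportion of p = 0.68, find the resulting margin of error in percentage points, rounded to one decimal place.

SE(p̂) = √[p(1−p)/n] = √[0.2176/2099] = 0.01018.
E = z × SE = 2.576 × 0.01018 = 0.02623, or 2.6 percentage points.

2.6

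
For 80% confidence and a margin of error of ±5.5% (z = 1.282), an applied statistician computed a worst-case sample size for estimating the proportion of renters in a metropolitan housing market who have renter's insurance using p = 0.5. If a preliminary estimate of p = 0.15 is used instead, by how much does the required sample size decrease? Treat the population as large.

Conservative (p = 0.5): n = 1.282² × 0.25 / 0.055² ≈ 135.83 → 136.
Using p = 0.15: p(1−p) = 0.1275, so n = 1.282² × 0.1275 / 0.055² ≈ 69.27 → 70.
Reduction: 136 − 70 = 66.

66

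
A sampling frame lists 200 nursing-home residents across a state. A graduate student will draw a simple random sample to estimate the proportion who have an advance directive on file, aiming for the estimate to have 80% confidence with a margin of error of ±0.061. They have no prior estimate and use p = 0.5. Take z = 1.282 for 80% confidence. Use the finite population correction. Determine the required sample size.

Unadjusted: n₀ = 1.282² × 0.50 × 0.50 / 0.061² ≈ 110.42, so n₀ = 111.
Finite population correction with N = 200: n = n₀ / (1 + (n₀−1)/N) = 111 / (1 + 110/200) = 111 / 1.5500 ≈ 71.61.
Rounding up, n = 72.

72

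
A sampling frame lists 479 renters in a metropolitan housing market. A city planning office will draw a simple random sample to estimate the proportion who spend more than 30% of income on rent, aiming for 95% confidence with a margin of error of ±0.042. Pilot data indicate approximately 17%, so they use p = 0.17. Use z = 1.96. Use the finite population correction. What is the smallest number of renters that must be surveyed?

Unadjusted: n₀ = 1.96² × 0.17 × 0.83 / 0.042² ≈ 307.28, so n₀ = 308.
Finite population correction with N = 479: n = n₀ / (1 + (n₀−1)/N) = 308 / (1 + 307/479) = 308 / 1.6409 ≈ 187.70.
Rounding up, n = 188.

188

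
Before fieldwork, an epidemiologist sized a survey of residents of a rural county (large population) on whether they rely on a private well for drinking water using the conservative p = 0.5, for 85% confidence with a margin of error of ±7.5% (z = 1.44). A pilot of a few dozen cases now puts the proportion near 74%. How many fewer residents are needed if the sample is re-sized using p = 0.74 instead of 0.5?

Conservative (p = 0.5): n = 1.44² × 0.25 / 0.075² ≈ 92.16 → 93.
Using p = 0.74: p(1−p) = 0.1924, so n = 1.44² × 0.1924 / 0.075² ≈ 70.93 → 71.
Reduction: 93 − 71 = 22.

22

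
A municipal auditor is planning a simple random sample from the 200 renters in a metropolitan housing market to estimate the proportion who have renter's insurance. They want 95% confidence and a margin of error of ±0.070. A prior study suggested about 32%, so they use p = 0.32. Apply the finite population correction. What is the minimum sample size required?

For 95% confidence, z = 1.960.
Unadjusted: n₀ = 1.960² × 0.32 × 0.68 / 0.070² ≈ 170.60, so n₀ = 171.
Finite population correction with N = 200: n = n₀ / (1 + (n₀−1)/N) = 171 / (1 + 170/200) = 171 / 1.8500 ≈ 92.43.
Rounding up, n = 93.

93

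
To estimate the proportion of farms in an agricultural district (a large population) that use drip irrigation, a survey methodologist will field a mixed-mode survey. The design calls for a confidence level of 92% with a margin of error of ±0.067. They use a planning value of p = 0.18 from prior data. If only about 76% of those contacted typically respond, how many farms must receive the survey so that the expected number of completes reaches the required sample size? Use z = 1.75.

133

Completed interviews needed: n₀ = 1.75² × 0.1476 / 0.067² ≈ 100.70 → 101.
At a 76% response rate, contacts needed = 101 / 0.76 ≈ 132.89 → 133.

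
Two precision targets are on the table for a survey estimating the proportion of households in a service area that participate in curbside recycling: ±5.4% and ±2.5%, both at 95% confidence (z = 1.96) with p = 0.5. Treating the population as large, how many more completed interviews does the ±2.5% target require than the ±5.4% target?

At ±5.4%: n = 1.96² × 0.2500 / 0.054² ≈ 329.36 → 330.
At ±2.5%: n = 1.96² × 0.2500 / 0.025² ≈ 1536.64 → 1537.
Additional respondents: 1537 − 330 = 1207.

1207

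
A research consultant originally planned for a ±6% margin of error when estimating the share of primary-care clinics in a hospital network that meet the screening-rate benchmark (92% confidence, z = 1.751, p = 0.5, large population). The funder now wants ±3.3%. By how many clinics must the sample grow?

At ±6%: n = 1.751² × 0.2500 / 0.060² ≈ 212.92 → 213.
At ±3.3%: n = 1.751² × 0.2500 / 0.033² ≈ 703.86 → 704.
Additional respondents: 704 − 213 = 491.

491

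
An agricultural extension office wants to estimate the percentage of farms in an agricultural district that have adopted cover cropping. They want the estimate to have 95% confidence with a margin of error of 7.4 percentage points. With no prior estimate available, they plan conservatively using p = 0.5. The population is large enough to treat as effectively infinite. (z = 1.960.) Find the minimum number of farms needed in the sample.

176

With p = 0.5, p(1−p) = 0.25.
n = z²·p(1−p)/E² = 1.960² × 0.2500 / 0.074² = 3.8416 × 0.2500 / 0.005476 ≈ 175.38.
Rounding up gives n = 176.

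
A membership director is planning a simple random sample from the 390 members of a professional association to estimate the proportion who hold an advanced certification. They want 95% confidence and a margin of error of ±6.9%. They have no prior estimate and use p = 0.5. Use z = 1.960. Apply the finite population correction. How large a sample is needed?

Unadjusted: n₀ = 1.960² × 0.50 × 0.50 / 0.069² ≈ 201.72, so n₀ = 202.
Finite population correction with N = 390: n = n₀ / (1 + (n₀−1)/N) = 202 / (1 + 201/390) = 202 / 1.5154 ≈ 133.30.
Rounding up, n = 134.

134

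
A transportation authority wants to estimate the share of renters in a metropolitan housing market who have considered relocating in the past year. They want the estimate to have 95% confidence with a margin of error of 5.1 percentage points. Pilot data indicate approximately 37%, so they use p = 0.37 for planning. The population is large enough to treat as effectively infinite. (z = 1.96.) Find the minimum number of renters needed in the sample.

With p = 0.37, p(1−p) = 0.2331.
n = z²·p(1−p)/E² = 1.96² × 0.2331 / 0.051² = 3.8416 × 0.2331 / 0.002601 ≈ 344.28.
Rounding up gives n = 345.

345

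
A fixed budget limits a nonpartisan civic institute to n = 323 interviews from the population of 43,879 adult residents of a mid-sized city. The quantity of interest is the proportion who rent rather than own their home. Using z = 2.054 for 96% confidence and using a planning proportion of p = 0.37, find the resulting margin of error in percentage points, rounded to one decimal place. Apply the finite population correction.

Finite-population factor: (N−n)/(N−1) = (43879−323)/(43879−1) = 0.9927.
SE(p̂) = √[p(1−p)/n · (N−n)/(N−1)] = √[0.2331/323 × 0.9927] = 0.02677.
E = z × SE = 2.054 × 0.02677 = 0.05498 ≈ 5.5 percentage points.

5.5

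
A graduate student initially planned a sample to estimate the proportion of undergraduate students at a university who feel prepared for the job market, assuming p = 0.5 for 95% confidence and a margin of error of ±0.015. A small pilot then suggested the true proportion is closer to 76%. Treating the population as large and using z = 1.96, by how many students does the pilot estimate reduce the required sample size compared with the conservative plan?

1154

Conservative (p = 0.5): n = 1.96² × 0.25 / 0.015² ≈ 4268.44 → 4269.
Using p = 0.76: p(1−p) = 0.1824, so n = 1.96² × 0.1824 / 0.015² ≈ 3114.26 → 3115.
Reduction: 4269 − 3115 = 1154.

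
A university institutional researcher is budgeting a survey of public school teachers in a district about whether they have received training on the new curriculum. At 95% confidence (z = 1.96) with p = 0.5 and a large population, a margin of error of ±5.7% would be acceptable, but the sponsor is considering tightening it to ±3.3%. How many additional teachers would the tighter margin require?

586

At ±5.7%: n = 1.96² × 0.2500 / 0.057² ≈ 295.60 → 296.
At ±3.3%: n = 1.96² × 0.2500 / 0.033² ≈ 881.91 → 882.
Additional respondents: 882 − 296 = 586.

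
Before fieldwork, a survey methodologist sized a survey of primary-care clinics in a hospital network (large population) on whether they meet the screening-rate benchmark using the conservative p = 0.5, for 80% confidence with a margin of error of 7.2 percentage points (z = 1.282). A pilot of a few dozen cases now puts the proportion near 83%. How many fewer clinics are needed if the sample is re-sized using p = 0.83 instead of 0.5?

Conservative (p = 0.5): n = 1.282² × 0.25 / 0.072² ≈ 79.26 → 80.
Using p = 0.83: p(1−p) = 0.1411, so n = 1.282² × 0.1411 / 0.072² ≈ 44.73 → 45.
Reduction: 80 − 45 = 35.

35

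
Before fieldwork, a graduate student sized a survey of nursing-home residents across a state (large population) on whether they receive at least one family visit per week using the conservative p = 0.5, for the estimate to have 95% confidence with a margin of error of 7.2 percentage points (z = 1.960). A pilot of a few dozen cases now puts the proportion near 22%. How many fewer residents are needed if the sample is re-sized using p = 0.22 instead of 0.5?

58

Conservative (p = 0.5): n = 1.960² × 0.25 / 0.072² ≈ 185.26 → 186.
Using p = 0.22: p(1−p) = 0.1716, so n = 1.960² × 0.1716 / 0.072² ≈ 127.16 → 128.
Reduction: 186 − 128 = 58.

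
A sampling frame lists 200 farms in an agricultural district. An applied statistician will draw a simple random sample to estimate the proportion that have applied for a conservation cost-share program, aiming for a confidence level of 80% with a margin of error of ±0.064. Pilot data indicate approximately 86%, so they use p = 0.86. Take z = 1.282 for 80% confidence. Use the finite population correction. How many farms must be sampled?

Unadjusted: n₀ = 1.282² × 0.86 × 0.14 / 0.064² ≈ 48.31, so n₀ = 49.
Finite population correction with N = 200: n = n₀ / (1 + (n₀−1)/N) = 49 / (1 + 48/200) = 49 / 1.2400 ≈ 39.52.
Rounding up, n = 40.

40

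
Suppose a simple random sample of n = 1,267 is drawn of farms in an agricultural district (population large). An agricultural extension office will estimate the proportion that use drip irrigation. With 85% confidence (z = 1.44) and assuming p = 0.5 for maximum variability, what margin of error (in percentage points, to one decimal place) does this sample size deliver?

SE(p̂) = √[p(1−p)/n] = √[0.2500/1267] = 0.01405.
E = z × SE = 1.44 × 0.01405 = 0.02023, or 2.0 percentage points.

2.0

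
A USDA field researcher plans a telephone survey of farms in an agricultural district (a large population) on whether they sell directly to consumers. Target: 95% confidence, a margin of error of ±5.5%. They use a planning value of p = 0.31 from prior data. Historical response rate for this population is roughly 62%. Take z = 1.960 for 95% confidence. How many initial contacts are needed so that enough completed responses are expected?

Completed interviews needed: n₀ = 1.960² × 0.2139 / 0.055² ≈ 271.64 → 272.
At a 62% response rate, contacts needed = 272 / 0.62 ≈ 438.71 → 439.

439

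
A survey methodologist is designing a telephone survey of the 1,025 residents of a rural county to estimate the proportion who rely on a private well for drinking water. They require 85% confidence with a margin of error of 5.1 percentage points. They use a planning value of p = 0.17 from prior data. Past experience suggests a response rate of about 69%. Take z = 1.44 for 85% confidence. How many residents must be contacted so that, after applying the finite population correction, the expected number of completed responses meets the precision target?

148

Completed interviews needed (unadjusted): n₀ = 1.44² × 0.1411 / 0.051² ≈ 112.49 → 113.
FPC for N = 1,025: n = 113 / (1 + 112/1025) = 113 / 1.1093 ≈ 101.87 → 102.
At a 69% response rate, contacts needed = 102 / 0.69 ≈ 147.83 → 148.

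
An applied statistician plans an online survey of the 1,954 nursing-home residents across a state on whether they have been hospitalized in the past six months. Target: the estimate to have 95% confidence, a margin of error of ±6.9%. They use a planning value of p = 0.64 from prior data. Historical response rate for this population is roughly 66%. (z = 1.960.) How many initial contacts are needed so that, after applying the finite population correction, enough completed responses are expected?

Completed interviews needed (unadjusted): n₀ = 1.960² × 0.2304 / 0.069² ≈ 185.91 → 186.
FPC for N = 1,954: n = 186 / (1 + 185/1954) = 186 / 1.0947 ≈ 169.91 → 170.
At a 66% response rate, contacts needed = 170 / 0.66 ≈ 257.58 → 258.

258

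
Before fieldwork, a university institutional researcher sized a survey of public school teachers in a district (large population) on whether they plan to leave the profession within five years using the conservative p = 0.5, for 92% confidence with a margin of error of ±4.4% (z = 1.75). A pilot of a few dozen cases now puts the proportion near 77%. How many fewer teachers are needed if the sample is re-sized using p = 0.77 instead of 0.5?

115

Conservative (p = 0.5): n = 1.75² × 0.25 / 0.044² ≈ 395.47 → 396.
Using p = 0.77: p(1−p) = 0.1771, so n = 1.75² × 0.1771 / 0.044² ≈ 280.15 → 281.
Reduction: 396 − 281 = 115.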